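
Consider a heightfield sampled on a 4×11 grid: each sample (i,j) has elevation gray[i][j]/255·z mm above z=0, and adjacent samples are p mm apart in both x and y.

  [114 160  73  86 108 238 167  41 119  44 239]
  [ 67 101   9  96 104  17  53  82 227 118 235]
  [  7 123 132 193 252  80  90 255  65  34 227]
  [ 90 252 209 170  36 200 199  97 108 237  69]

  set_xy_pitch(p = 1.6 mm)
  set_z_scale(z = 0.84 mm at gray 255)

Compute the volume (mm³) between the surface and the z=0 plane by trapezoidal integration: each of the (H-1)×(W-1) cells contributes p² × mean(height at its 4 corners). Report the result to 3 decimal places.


31.193

height_mm = gray/255 × 0.84; cell vol = 1.6² × mean(4 corners)
unit = 1.6² × 0.84 / (4×255) = 0.00210824 mm³ per gray-sum
row 0: Σ corner-gray over 10 cells = 4341  → 9.1518
row 1: Σ corner-gray over 10 cells = 4598  → 9.6937
row 2: Σ corner-gray over 10 cells = 5857  → 12.3479
Σ rows: total corner-gray = 14796  → 31.1934 mm³


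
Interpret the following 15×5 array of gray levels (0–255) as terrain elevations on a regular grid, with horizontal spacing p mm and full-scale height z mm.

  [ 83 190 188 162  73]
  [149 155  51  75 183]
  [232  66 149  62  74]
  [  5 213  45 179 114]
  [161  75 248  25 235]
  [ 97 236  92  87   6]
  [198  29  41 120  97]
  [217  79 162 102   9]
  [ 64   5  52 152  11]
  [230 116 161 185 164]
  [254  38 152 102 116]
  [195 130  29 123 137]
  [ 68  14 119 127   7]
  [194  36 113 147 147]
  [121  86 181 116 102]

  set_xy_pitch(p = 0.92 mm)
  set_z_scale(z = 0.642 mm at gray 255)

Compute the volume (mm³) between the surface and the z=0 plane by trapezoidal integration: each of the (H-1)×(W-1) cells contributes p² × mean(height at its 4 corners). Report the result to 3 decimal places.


13.489

height_mm = gray/255 × 0.642; cell vol = 0.92² × mean(4 corners)
unit = 0.92² × 0.642 / (4×255) = 0.000532734 mm³ per gray-sum
row 0: Σ corner-gray over 4 cells = 2130  → 1.1347
row 1: Σ corner-gray over 4 cells = 1754  → 0.9344
row 2: Σ corner-gray over 4 cells = 1853  → 0.9872
row 3: Σ corner-gray over 4 cells = 2085  → 1.1108
row 4: Σ corner-gray over 4 cells = 2025  → 1.0788
row 5: Σ corner-gray over 4 cells = 1608  → 0.8566
row 6: Σ corner-gray over 4 cells = 1587  → 0.8454
row 7: Σ corner-gray over 4 cells = 1405  → 0.7485
row 8: Σ corner-gray over 4 cells = 1811  → 0.9648
row 9: Σ corner-gray over 4 cells = 2272  → 1.2104
row 10: Σ corner-gray over 4 cells = 1850  → 0.9856
row 11: Σ corner-gray over 4 cells = 1491  → 0.7943
row 12: Σ corner-gray over 4 cells = 1528  → 0.8140
row 13: Σ corner-gray over 4 cells = 1922  → 1.0239
Σ rows: total corner-gray = 25321  → 13.4894 mm³


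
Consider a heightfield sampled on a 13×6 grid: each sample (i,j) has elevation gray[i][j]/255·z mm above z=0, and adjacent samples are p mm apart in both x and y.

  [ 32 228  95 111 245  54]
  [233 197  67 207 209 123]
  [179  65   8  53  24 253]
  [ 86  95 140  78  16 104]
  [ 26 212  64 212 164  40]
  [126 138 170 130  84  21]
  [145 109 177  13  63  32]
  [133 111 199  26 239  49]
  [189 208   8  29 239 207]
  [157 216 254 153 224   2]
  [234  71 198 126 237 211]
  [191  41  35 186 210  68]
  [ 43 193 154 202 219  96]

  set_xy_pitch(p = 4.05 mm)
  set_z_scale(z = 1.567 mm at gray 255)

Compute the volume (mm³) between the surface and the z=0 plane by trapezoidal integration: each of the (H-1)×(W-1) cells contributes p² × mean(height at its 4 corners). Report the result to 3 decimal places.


height_mm = gray/255 × 1.567; cell vol = 4.05² × mean(4 corners)
unit = 4.05² × 1.567 / (4×255) = 0.0251987 mm³ per gray-sum
row 0: Σ corner-gray over 5 cells = 3160  → 79.6280
row 1: Σ corner-gray over 5 cells = 2448  → 61.6865
row 2: Σ corner-gray over 5 cells = 1580  → 39.8140
row 3: Σ corner-gray over 5 cells = 2218  → 55.8908
row 4: Σ corner-gray over 5 cells = 2561  → 64.5340
row 5: Σ corner-gray over 5 cells = 2092  → 52.7158
row 6: Σ corner-gray over 5 cells = 2233  → 56.2688
row 7: Σ corner-gray over 5 cells = 2696  → 67.9358
row 8: Σ corner-gray over 5 cells = 3217  → 81.0644
row 9: Σ corner-gray over 5 cells = 3562  → 89.7579
row 10: Σ corner-gray over 5 cells = 2912  → 73.3787
row 11: Σ corner-gray over 5 cells = 2878  → 72.5220
Σ rows: total corner-gray = 31557  → 795.1967 mm³

795.197


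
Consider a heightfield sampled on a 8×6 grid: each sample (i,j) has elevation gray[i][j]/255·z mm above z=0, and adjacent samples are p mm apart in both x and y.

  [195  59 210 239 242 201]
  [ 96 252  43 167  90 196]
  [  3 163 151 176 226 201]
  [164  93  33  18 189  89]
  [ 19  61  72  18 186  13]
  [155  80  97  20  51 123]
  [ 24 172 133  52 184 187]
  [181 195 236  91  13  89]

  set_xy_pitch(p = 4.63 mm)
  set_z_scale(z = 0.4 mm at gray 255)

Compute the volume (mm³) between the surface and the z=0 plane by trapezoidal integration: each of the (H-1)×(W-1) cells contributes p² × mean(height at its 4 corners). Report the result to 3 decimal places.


height_mm = gray/255 × 0.4; cell vol = 4.63² × mean(4 corners)
unit = 4.63² × 0.4 / (4×255) = 0.00840663 mm³ per gray-sum
row 0: Σ corner-gray over 5 cells = 3292  → 27.6746
row 1: Σ corner-gray over 5 cells = 3032  → 25.4889
row 2: Σ corner-gray over 5 cells = 2555  → 21.4789
row 3: Σ corner-gray over 5 cells = 1625  → 13.6608
row 4: Σ corner-gray over 5 cells = 1480  → 12.4418
row 5: Σ corner-gray over 5 cells = 2067  → 17.3765
row 6: Σ corner-gray over 5 cells = 2633  → 22.1347
Σ rows: total corner-gray = 16684  → 140.2562 mm³

140.256


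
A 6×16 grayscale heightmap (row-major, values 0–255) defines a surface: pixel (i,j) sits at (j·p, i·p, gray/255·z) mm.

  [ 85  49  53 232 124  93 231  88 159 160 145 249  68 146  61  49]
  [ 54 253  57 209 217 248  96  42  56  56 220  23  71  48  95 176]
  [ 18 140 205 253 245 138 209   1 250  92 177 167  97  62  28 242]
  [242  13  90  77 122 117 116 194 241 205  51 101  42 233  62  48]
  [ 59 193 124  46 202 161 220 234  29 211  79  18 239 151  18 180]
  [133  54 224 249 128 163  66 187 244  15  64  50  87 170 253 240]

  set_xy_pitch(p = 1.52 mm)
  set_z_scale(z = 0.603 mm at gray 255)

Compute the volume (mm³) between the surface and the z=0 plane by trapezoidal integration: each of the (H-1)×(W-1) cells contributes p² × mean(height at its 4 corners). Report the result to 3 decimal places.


54.013

height_mm = gray/255 × 0.603; cell vol = 1.52² × mean(4 corners)
unit = 1.52² × 0.603 / (4×255) = 0.00136585 mm³ per gray-sum
row 0: Σ corner-gray over 15 cells = 7462  → 10.1920
row 1: Σ corner-gray over 15 cells = 8000  → 10.9268
row 2: Σ corner-gray over 15 cells = 8006  → 10.9350
row 3: Σ corner-gray over 15 cells = 7707  → 10.5266
row 4: Σ corner-gray over 15 cells = 8370  → 11.4322
Σ rows: total corner-gray = 39545  → 54.0127 mm³


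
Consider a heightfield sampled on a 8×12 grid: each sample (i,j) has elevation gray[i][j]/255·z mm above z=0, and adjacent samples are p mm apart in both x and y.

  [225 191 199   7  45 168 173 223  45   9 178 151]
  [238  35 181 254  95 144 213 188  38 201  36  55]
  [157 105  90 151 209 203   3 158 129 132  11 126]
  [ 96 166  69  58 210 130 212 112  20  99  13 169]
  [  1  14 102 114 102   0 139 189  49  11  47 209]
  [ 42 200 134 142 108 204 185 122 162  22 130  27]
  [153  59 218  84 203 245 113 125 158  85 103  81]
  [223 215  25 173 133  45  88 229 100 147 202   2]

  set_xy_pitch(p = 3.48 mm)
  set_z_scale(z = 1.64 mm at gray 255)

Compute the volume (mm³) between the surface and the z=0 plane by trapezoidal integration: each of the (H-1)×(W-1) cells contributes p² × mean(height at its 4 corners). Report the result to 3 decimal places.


728.920

height_mm = gray/255 × 1.64; cell vol = 3.48² × mean(4 corners)
unit = 3.48² × 1.64 / (4×255) = 0.0194716 mm³ per gray-sum
row 0: Σ corner-gray over 11 cells = 5915  → 115.1747
row 1: Σ corner-gray over 11 cells = 5728  → 111.5335
row 2: Σ corner-gray over 11 cells = 5108  → 99.4611
row 3: Σ corner-gray over 11 cells = 4187  → 81.5277
row 4: Σ corner-gray over 11 cells = 4631  → 90.1731
row 5: Σ corner-gray over 11 cells = 5907  → 115.0189
row 6: Σ corner-gray over 11 cells = 5959  → 116.0314
Σ rows: total corner-gray = 37435  → 728.9202 mm³


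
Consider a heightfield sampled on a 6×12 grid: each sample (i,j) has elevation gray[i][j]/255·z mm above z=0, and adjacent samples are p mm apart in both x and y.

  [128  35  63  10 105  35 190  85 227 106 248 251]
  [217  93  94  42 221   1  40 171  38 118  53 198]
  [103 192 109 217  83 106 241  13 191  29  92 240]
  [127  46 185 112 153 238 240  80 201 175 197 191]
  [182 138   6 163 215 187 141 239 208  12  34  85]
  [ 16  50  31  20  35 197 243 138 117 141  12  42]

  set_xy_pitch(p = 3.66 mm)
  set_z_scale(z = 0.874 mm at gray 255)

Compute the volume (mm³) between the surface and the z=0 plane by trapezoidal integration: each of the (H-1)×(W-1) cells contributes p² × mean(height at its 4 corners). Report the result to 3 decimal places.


height_mm = gray/255 × 0.874; cell vol = 3.66² × mean(4 corners)
unit = 3.66² × 0.874 / (4×255) = 0.0114782 mm³ per gray-sum
row 0: Σ corner-gray over 11 cells = 4744  → 54.4525
row 1: Σ corner-gray over 11 cells = 5046  → 57.9189
row 2: Σ corner-gray over 11 cells = 6461  → 74.1606
row 3: Σ corner-gray over 11 cells = 6525  → 74.8952
row 4: Σ corner-gray over 11 cells = 4979  → 57.1499
Σ rows: total corner-gray = 27755  → 318.5772 mm³

318.577


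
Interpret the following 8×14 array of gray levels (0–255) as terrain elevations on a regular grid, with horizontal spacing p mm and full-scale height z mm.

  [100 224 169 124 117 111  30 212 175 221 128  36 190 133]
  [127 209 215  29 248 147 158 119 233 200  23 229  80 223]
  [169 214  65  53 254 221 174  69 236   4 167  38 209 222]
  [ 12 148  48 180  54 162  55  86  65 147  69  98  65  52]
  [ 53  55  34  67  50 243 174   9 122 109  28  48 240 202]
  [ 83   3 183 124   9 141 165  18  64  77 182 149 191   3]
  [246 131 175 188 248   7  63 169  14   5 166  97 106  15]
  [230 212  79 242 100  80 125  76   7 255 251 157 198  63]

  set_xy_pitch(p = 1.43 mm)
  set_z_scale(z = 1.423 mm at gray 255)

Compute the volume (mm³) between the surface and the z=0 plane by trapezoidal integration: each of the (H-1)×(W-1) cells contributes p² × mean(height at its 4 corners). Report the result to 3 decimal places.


128.030

height_mm = gray/255 × 1.423; cell vol = 1.43² × mean(4 corners)
unit = 1.43² × 1.423 / (4×255) = 0.00285284 mm³ per gray-sum
row 0: Σ corner-gray over 13 cells = 7837  → 22.3577
row 1: Σ corner-gray over 13 cells = 7929  → 22.6201
row 2: Σ corner-gray over 13 cells = 6217  → 17.7361
row 3: Σ corner-gray over 13 cells = 5031  → 14.3526
row 4: Σ corner-gray over 13 cells = 5311  → 15.1514
row 5: Σ corner-gray over 13 cells = 5697  → 16.2526
row 6: Σ corner-gray over 13 cells = 6856  → 19.5590
Σ rows: total corner-gray = 44878  → 128.0296 mm³


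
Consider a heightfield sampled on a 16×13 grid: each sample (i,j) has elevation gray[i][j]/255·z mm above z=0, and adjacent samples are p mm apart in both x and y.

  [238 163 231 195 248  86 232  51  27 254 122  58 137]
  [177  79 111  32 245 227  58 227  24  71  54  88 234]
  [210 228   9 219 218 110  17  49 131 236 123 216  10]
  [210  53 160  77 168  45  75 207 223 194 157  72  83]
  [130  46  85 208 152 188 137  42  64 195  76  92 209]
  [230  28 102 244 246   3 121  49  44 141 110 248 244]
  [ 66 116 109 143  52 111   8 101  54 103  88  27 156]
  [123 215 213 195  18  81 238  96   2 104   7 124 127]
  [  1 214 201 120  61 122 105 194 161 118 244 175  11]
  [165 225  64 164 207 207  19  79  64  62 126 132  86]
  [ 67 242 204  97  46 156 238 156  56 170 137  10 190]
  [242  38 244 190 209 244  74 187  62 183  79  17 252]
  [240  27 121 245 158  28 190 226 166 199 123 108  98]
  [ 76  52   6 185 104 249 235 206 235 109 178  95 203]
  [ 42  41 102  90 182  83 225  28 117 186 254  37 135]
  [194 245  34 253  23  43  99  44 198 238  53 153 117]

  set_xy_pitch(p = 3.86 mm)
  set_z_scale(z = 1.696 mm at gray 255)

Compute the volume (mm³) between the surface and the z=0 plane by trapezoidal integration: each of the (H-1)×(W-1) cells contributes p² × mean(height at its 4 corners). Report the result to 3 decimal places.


height_mm = gray/255 × 1.696; cell vol = 3.86² × mean(4 corners)
unit = 3.86² × 1.696 / (4×255) = 0.0247742 mm³ per gray-sum
row 0: Σ corner-gray over 12 cells = 6552  → 162.3208
row 1: Σ corner-gray over 12 cells = 6175  → 152.9809
row 2: Σ corner-gray over 12 cells = 6487  → 160.7105
row 3: Σ corner-gray over 12 cells = 6064  → 150.2310
row 4: Σ corner-gray over 12 cells = 6055  → 150.0080
row 5: Σ corner-gray over 12 cells = 5192  → 128.6278
row 6: Σ corner-gray over 12 cells = 4882  → 120.9478
row 7: Σ corner-gray over 12 cells = 6278  → 155.5327
row 8: Σ corner-gray over 12 cells = 6391  → 158.3321
row 9: Σ corner-gray over 12 cells = 6230  → 154.3435
row 10: Σ corner-gray over 12 cells = 6829  → 169.1833
row 11: Σ corner-gray over 12 cells = 7068  → 175.1043
row 12: Σ corner-gray over 12 cells = 7107  → 176.0705
row 13: Σ corner-gray over 12 cells = 6454  → 159.8929
row 14: Σ corner-gray over 12 cells = 5944  → 147.2581
Σ rows: total corner-gray = 93708  → 2321.5442 mm³

2321.544


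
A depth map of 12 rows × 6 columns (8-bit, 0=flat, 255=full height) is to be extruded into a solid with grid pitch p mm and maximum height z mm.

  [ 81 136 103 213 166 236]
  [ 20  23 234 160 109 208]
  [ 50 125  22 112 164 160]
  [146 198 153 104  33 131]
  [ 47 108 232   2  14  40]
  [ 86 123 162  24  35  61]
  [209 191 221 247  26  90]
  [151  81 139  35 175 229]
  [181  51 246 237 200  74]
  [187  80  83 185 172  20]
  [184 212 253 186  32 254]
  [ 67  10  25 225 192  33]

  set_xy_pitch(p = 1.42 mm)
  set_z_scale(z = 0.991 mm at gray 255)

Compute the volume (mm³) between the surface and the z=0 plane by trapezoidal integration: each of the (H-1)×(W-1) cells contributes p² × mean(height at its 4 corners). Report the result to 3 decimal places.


55.577

height_mm = gray/255 × 0.991; cell vol = 1.42² × mean(4 corners)
unit = 1.42² × 0.991 / (4×255) = 0.00195907 mm³ per gray-sum
row 0: Σ corner-gray over 5 cells = 2833  → 5.5500
row 1: Σ corner-gray over 5 cells = 2336  → 4.5764
row 2: Σ corner-gray over 5 cells = 2309  → 4.5235
row 3: Σ corner-gray over 5 cells = 2052  → 4.0200
row 4: Σ corner-gray over 5 cells = 1634  → 3.2011
row 5: Σ corner-gray over 5 cells = 2504  → 4.9055
row 6: Σ corner-gray over 5 cells = 2909  → 5.6989
row 7: Σ corner-gray over 5 cells = 2963  → 5.8047
row 8: Σ corner-gray over 5 cells = 2970  → 5.8184
row 9: Σ corner-gray over 5 cells = 3051  → 5.9771
row 10: Σ corner-gray over 5 cells = 2808  → 5.5011
Σ rows: total corner-gray = 28369  → 55.5769 mm³


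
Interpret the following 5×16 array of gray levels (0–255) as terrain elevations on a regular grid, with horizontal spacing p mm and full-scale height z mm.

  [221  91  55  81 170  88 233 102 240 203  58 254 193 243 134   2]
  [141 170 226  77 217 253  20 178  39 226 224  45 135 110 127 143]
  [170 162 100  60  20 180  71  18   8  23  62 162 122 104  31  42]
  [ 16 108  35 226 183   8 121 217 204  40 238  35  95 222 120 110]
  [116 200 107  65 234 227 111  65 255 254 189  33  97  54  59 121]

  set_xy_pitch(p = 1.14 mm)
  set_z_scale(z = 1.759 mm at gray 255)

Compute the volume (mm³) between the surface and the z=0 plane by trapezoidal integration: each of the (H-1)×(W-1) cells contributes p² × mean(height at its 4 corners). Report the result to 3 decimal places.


67.195

height_mm = gray/255 × 1.759; cell vol = 1.14² × mean(4 corners)
unit = 1.14² × 1.759 / (4×255) = 0.00224117 mm³ per gray-sum
row 0: Σ corner-gray over 15 cells = 8891  → 19.9263
row 1: Σ corner-gray over 15 cells = 6836  → 15.3207
row 2: Σ corner-gray over 15 cells = 6288  → 14.0925
row 3: Σ corner-gray over 15 cells = 7967  → 17.8554
Σ rows: total corner-gray = 29982  → 67.1948 mm³


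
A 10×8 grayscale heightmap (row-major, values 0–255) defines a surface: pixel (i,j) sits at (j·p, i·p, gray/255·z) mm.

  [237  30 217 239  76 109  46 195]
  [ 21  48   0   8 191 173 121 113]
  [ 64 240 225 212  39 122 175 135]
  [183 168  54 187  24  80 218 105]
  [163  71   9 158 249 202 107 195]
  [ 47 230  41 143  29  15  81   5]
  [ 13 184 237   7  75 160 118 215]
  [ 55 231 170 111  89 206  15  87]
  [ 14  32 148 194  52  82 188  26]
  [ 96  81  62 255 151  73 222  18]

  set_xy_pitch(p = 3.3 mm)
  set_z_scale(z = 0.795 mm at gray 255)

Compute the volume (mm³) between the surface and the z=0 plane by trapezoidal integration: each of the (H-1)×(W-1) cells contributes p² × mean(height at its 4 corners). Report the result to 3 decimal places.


height_mm = gray/255 × 0.795; cell vol = 3.3² × mean(4 corners)
unit = 3.3² × 0.795 / (4×255) = 0.00848779 mm³ per gray-sum
row 0: Σ corner-gray over 7 cells = 3082  → 26.1594
row 1: Σ corner-gray over 7 cells = 3441  → 29.2065
row 2: Σ corner-gray over 7 cells = 3975  → 33.7390
row 3: Σ corner-gray over 7 cells = 3700  → 31.4048
row 4: Σ corner-gray over 7 cells = 3080  → 26.1424
row 5: Σ corner-gray over 7 cells = 2920  → 24.7844
row 6: Σ corner-gray over 7 cells = 3576  → 30.3524
row 7: Σ corner-gray over 7 cells = 3218  → 27.3137
row 8: Σ corner-gray over 7 cells = 3234  → 27.4495
Σ rows: total corner-gray = 30226  → 256.5521 mm³

256.552


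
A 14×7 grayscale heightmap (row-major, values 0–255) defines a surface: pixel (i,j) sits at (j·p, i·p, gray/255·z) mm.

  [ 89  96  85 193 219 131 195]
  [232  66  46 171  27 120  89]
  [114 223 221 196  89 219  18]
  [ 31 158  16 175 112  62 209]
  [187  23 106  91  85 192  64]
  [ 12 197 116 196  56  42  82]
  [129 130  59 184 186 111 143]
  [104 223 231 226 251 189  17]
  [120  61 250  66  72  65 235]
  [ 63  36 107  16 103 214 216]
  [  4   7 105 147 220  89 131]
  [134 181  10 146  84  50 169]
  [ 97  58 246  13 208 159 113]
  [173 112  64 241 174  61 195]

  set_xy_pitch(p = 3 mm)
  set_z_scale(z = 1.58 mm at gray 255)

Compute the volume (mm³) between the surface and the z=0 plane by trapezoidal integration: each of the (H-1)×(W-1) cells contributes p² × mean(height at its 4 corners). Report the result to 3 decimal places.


541.782

height_mm = gray/255 × 1.58; cell vol = 3² × mean(4 corners)
unit = 3² × 1.58 / (4×255) = 0.0139412 mm³ per gray-sum
row 0: Σ corner-gray over 6 cells = 2913  → 40.6106
row 1: Σ corner-gray over 6 cells = 3209  → 44.7372
row 2: Σ corner-gray over 6 cells = 3314  → 46.2011
row 3: Σ corner-gray over 6 cells = 2531  → 35.2851
row 4: Σ corner-gray over 6 cells = 2553  → 35.5918
row 5: Σ corner-gray over 6 cells = 2920  → 40.7082
row 6: Σ corner-gray over 6 cells = 3973  → 55.3883
row 7: Σ corner-gray over 6 cells = 3744  → 52.1958
row 8: Σ corner-gray over 6 cells = 2614  → 36.4422
row 9: Σ corner-gray over 6 cells = 2502  → 34.8808
row 10: Σ corner-gray over 6 cells = 2516  → 35.0760
row 11: Σ corner-gray over 6 cells = 2823  → 39.3559
row 12: Σ corner-gray over 6 cells = 3250  → 45.3088
Σ rows: total corner-gray = 38862  → 541.7820 mm³


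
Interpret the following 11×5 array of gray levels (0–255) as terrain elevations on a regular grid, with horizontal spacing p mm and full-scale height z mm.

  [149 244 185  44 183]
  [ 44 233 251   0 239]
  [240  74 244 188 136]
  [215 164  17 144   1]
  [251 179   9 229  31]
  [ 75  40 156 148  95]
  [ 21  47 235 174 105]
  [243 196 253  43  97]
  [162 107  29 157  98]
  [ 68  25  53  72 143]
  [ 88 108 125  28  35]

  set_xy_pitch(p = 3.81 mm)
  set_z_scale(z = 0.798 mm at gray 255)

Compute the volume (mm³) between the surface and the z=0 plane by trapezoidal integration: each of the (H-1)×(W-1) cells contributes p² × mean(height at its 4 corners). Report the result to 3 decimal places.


height_mm = gray/255 × 0.798; cell vol = 3.81² × mean(4 corners)
unit = 3.81² × 0.798 / (4×255) = 0.0113567 mm³ per gray-sum
row 0: Σ corner-gray over 4 cells = 2529  → 28.7211
row 1: Σ corner-gray over 4 cells = 2639  → 29.9704
row 2: Σ corner-gray over 4 cells = 2254  → 25.5980
row 3: Σ corner-gray over 4 cells = 1982  → 22.5090
row 4: Σ corner-gray over 4 cells = 1974  → 22.4182
row 5: Σ corner-gray over 4 cells = 1896  → 21.5323
row 6: Σ corner-gray over 4 cells = 2362  → 26.8246
row 7: Σ corner-gray over 4 cells = 2170  → 24.6441
row 8: Σ corner-gray over 4 cells = 1357  → 15.4111
row 9: Σ corner-gray over 4 cells = 1156  → 13.1284
Σ rows: total corner-gray = 20319  → 230.7571 mm³

230.757


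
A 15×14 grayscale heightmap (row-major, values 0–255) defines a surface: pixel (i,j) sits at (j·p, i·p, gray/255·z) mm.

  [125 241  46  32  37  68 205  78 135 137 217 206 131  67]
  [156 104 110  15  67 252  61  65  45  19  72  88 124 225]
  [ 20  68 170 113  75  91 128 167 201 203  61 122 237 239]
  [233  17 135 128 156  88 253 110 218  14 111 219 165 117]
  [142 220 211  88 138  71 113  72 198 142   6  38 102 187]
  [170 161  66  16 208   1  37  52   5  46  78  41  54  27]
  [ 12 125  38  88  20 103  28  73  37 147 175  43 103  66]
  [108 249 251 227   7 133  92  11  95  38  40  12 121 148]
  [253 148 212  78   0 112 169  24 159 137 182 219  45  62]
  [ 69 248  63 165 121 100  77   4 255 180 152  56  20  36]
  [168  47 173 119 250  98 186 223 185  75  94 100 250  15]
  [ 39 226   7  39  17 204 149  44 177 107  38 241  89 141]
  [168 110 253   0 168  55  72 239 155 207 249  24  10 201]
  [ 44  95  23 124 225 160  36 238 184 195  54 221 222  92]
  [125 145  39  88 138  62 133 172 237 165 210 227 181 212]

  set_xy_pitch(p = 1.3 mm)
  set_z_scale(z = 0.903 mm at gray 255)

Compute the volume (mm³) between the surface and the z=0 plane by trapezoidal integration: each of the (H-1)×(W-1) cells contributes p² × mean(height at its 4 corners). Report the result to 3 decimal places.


height_mm = gray/255 × 0.903; cell vol = 1.3² × mean(4 corners)
unit = 1.3² × 0.903 / (4×255) = 0.00149615 mm³ per gray-sum
row 0: Σ corner-gray over 13 cells = 5683  → 8.5026
row 1: Σ corner-gray over 13 cells = 5956  → 8.9111
row 2: Σ corner-gray over 13 cells = 7109  → 10.6361
row 3: Σ corner-gray over 13 cells = 6705  → 10.0317
row 4: Σ corner-gray over 13 cells = 4854  → 7.2623
row 5: Σ corner-gray over 13 cells = 3765  → 5.6330
row 6: Σ corner-gray over 13 cells = 4846  → 7.2503
row 7: Σ corner-gray over 13 cells = 6093  → 9.1160
row 8: Σ corner-gray over 13 cells = 6272  → 9.3838
row 9: Σ corner-gray over 13 cells = 6770  → 10.1289
row 10: Σ corner-gray over 13 cells = 6639  → 9.9329
row 11: Σ corner-gray over 13 cells = 6309  → 9.4392
row 12: Σ corner-gray over 13 cells = 7143  → 10.6870
row 13: Σ corner-gray over 13 cells = 7621  → 11.4021
Σ rows: total corner-gray = 85765  → 128.3171 mm³

128.317


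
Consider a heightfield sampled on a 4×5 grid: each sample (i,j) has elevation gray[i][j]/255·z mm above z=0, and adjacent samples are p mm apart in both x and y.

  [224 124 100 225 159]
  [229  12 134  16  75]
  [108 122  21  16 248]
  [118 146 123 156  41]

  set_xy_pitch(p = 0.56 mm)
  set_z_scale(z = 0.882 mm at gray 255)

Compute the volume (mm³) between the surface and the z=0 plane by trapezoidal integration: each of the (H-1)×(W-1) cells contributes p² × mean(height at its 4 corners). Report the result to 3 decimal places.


height_mm = gray/255 × 0.882; cell vol = 0.56² × mean(4 corners)
unit = 0.56² × 0.882 / (4×255) = 0.000271172 mm³ per gray-sum
row 0: Σ corner-gray over 4 cells = 1909  → 0.5177
row 1: Σ corner-gray over 4 cells = 1302  → 0.3531
row 2: Σ corner-gray over 4 cells = 1683  → 0.4564
Σ rows: total corner-gray = 4894  → 1.3271 mm³

1.327


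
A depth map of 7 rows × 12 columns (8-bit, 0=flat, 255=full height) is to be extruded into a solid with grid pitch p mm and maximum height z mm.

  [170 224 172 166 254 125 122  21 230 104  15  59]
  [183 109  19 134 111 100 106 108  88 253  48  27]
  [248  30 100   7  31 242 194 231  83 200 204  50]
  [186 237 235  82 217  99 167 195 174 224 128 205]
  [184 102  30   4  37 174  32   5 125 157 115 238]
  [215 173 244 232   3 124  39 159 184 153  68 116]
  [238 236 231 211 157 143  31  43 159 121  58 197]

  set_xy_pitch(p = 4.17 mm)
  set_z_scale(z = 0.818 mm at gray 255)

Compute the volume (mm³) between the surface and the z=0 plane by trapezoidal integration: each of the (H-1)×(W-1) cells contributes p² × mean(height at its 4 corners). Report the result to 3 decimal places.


486.381

height_mm = gray/255 × 0.818; cell vol = 4.17² × mean(4 corners)
unit = 4.17² × 0.818 / (4×255) = 0.0139452 mm³ per gray-sum
row 0: Σ corner-gray over 11 cells = 5457  → 76.0990
row 1: Σ corner-gray over 11 cells = 5304  → 73.9654
row 2: Σ corner-gray over 11 cells = 6849  → 95.5108
row 3: Σ corner-gray over 11 cells = 5891  → 82.1513
row 4: Σ corner-gray over 11 cells = 5073  → 70.7441
row 5: Σ corner-gray over 11 cells = 6304  → 87.9106
Σ rows: total corner-gray = 34878  → 486.3812 mm³


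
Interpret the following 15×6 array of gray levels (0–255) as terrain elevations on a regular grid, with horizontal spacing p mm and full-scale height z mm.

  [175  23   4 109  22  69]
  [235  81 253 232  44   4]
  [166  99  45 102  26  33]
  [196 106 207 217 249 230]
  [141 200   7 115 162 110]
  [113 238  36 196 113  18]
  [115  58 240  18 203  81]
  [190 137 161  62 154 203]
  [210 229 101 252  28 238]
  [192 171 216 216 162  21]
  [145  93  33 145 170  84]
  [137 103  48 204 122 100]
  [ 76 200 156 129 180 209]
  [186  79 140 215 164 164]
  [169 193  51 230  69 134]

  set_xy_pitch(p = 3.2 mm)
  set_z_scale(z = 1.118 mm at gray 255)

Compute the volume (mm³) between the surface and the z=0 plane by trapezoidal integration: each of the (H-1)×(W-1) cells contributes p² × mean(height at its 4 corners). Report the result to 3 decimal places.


height_mm = gray/255 × 1.118; cell vol = 3.2² × mean(4 corners)
unit = 3.2² × 1.118 / (4×255) = 0.0112238 mm³ per gray-sum
row 0: Σ corner-gray over 5 cells = 2019  → 22.6609
row 1: Σ corner-gray over 5 cells = 2202  → 24.7149
row 2: Σ corner-gray over 5 cells = 2727  → 30.6074
row 3: Σ corner-gray over 5 cells = 3203  → 35.9500
row 4: Σ corner-gray over 5 cells = 2516  → 28.2392
row 5: Σ corner-gray over 5 cells = 2531  → 28.4075
row 6: Σ corner-gray over 5 cells = 2655  → 29.7993
row 7: Σ corner-gray over 5 cells = 3089  → 34.6705
row 8: Σ corner-gray over 5 cells = 3411  → 38.2845
row 9: Σ corner-gray over 5 cells = 2854  → 32.0328
row 10: Σ corner-gray over 5 cells = 2302  → 25.8373
row 11: Σ corner-gray over 5 cells = 2806  → 31.4941
row 12: Σ corner-gray over 5 cells = 3161  → 35.4786
row 13: Σ corner-gray over 5 cells = 2935  → 32.9420
Σ rows: total corner-gray = 38411  → 431.1190 mm³

431.119


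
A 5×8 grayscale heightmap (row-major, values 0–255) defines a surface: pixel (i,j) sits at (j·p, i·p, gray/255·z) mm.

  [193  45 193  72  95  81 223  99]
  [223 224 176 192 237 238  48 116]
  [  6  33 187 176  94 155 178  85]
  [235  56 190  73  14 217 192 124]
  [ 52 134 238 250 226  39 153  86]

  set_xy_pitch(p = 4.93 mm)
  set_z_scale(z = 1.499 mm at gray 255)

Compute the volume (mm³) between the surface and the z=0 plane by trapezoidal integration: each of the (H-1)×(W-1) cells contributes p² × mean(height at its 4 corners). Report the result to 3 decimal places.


height_mm = gray/255 × 1.499; cell vol = 4.93² × mean(4 corners)
unit = 4.93² × 1.499 / (4×255) = 0.0357187 mm³ per gray-sum
row 0: Σ corner-gray over 7 cells = 4279  → 152.8402
row 1: Σ corner-gray over 7 cells = 4306  → 153.8046
row 2: Σ corner-gray over 7 cells = 3580  → 127.8728
row 3: Σ corner-gray over 7 cells = 4061  → 145.0535
Σ rows: total corner-gray = 16226  → 579.5712 mm³

579.571


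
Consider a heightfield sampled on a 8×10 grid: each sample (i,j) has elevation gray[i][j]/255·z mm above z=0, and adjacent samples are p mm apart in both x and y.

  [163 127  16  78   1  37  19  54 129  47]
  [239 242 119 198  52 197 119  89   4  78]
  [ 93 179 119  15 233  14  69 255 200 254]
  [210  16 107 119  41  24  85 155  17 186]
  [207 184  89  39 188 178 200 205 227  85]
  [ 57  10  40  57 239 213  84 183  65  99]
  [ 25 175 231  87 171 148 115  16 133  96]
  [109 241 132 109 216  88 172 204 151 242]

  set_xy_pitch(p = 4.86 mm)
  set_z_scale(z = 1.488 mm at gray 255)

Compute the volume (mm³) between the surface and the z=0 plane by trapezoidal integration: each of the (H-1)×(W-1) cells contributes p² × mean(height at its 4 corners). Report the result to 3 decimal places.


height_mm = gray/255 × 1.488; cell vol = 4.86² × mean(4 corners)
unit = 4.86² × 1.488 / (4×255) = 0.0344568 mm³ per gray-sum
row 0: Σ corner-gray over 9 cells = 3489  → 120.2199
row 1: Σ corner-gray over 9 cells = 4872  → 167.8737
row 2: Σ corner-gray over 9 cells = 4039  → 139.1711
row 3: Σ corner-gray over 9 cells = 4436  → 152.8505
row 4: Σ corner-gray over 9 cells = 4850  → 167.1156
row 5: Σ corner-gray over 9 cells = 4211  → 145.0977
row 6: Σ corner-gray over 9 cells = 5250  → 180.8983
Σ rows: total corner-gray = 31147  → 1073.2268 mm³

1073.227


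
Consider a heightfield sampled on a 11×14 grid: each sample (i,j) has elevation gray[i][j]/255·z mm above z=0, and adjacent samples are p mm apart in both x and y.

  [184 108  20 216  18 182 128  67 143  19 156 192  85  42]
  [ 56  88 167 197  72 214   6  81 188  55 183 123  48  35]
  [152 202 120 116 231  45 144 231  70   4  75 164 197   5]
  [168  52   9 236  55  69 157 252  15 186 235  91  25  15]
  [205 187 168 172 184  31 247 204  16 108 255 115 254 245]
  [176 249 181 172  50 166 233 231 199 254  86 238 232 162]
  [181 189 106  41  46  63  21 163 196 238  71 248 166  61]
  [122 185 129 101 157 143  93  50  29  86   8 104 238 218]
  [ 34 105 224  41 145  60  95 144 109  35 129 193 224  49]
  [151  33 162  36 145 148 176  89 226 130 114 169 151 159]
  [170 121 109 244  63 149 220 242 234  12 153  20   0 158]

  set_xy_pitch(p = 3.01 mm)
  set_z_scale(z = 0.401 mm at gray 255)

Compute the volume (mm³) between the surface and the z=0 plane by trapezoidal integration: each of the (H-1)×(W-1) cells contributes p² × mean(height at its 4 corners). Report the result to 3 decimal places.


246.125

height_mm = gray/255 × 0.401; cell vol = 3.01² × mean(4 corners)
unit = 3.01² × 0.401 / (4×255) = 0.00356186 mm³ per gray-sum
row 0: Σ corner-gray over 13 cells = 5829  → 20.7621
row 1: Σ corner-gray over 13 cells = 6290  → 22.4041
row 2: Σ corner-gray over 13 cells = 6302  → 22.4469
row 3: Σ corner-gray over 13 cells = 7279  → 25.9268
row 4: Σ corner-gray over 13 cells = 9252  → 32.9544
row 5: Σ corner-gray over 13 cells = 8258  → 29.4139
row 6: Σ corner-gray over 13 cells = 6324  → 22.5252
row 7: Σ corner-gray over 13 cells = 6077  → 21.6454
row 8: Σ corner-gray over 13 cells = 6559  → 23.3623
row 9: Σ corner-gray over 13 cells = 6930  → 24.6837
Σ rows: total corner-gray = 69100  → 246.1247 mm³


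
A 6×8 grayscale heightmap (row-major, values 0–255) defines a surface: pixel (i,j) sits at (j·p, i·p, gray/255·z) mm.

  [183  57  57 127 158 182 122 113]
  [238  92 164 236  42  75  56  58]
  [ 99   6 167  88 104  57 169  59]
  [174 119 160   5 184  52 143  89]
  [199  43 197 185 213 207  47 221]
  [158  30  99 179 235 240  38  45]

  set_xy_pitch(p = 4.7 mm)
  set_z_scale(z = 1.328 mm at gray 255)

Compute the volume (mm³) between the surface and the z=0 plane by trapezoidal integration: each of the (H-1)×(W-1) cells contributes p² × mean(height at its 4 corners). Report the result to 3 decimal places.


height_mm = gray/255 × 1.328; cell vol = 4.7² × mean(4 corners)
unit = 4.7² × 1.328 / (4×255) = 0.0287603 mm³ per gray-sum
row 0: Σ corner-gray over 7 cells = 3328  → 95.7143
row 1: Σ corner-gray over 7 cells = 2966  → 85.3031
row 2: Σ corner-gray over 7 cells = 2929  → 84.2390
row 3: Σ corner-gray over 7 cells = 3793  → 109.0879
row 4: Σ corner-gray over 7 cells = 4049  → 116.4505
Σ rows: total corner-gray = 17065  → 490.7948 mm³

490.795


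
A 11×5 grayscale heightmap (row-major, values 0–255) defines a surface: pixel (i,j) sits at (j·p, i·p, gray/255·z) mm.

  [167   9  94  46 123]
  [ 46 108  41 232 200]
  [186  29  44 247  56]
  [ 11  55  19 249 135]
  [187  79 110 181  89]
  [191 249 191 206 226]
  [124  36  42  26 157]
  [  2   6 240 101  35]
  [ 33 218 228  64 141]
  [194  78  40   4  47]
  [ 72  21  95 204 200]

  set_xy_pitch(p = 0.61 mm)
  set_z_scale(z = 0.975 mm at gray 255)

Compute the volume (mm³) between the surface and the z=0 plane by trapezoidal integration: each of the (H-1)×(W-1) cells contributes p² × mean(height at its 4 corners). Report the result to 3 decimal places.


6.442

height_mm = gray/255 × 0.975; cell vol = 0.61² × mean(4 corners)
unit = 0.61² × 0.975 / (4×255) = 0.000355684 mm³ per gray-sum
row 0: Σ corner-gray over 4 cells = 1596  → 0.5677
row 1: Σ corner-gray over 4 cells = 1890  → 0.6722
row 2: Σ corner-gray over 4 cells = 1674  → 0.5954
row 3: Σ corner-gray over 4 cells = 1808  → 0.6431
row 4: Σ corner-gray over 4 cells = 2725  → 0.9692
row 5: Σ corner-gray over 4 cells = 2198  → 0.7818
row 6: Σ corner-gray over 4 cells = 1220  → 0.4339
row 7: Σ corner-gray over 4 cells = 1925  → 0.6847
row 8: Σ corner-gray over 4 cells = 1679  → 0.5972
row 9: Σ corner-gray over 4 cells = 1397  → 0.4969
Σ rows: total corner-gray = 18112  → 6.4421 mm³


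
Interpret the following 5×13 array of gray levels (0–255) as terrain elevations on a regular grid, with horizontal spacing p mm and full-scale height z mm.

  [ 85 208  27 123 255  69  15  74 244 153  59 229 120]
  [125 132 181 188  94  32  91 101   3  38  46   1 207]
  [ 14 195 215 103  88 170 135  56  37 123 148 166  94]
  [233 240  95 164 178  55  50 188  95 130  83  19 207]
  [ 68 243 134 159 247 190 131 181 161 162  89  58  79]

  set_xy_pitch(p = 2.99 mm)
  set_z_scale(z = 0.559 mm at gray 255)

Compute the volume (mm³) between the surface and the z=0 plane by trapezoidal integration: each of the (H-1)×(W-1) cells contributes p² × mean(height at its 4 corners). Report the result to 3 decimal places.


height_mm = gray/255 × 0.559; cell vol = 2.99² × mean(4 corners)
unit = 2.99² × 0.559 / (4×255) = 0.00489953 mm³ per gray-sum
row 0: Σ corner-gray over 12 cells = 5263  → 25.7862
row 1: Σ corner-gray over 12 cells = 5126  → 25.1150
row 2: Σ corner-gray over 12 cells = 6014  → 29.4657
row 3: Σ corner-gray over 12 cells = 6691  → 32.7827
Σ rows: total corner-gray = 23094  → 113.1496 mm³

113.150


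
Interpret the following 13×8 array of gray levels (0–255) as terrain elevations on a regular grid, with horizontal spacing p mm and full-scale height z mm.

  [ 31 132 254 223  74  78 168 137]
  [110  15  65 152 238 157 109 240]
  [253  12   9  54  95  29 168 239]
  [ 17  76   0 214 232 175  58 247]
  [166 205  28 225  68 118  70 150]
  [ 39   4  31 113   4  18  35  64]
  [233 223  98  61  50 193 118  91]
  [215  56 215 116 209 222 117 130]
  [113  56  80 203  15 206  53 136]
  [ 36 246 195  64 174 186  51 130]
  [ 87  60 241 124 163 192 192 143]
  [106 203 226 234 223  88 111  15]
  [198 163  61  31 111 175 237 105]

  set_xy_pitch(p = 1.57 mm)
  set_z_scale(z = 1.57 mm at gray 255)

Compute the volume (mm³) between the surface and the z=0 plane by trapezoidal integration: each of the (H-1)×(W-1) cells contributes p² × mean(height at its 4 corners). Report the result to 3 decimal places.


159.231

height_mm = gray/255 × 1.57; cell vol = 1.57² × mean(4 corners)
unit = 1.57² × 1.57 / (4×255) = 0.00379401 mm³ per gray-sum
row 0: Σ corner-gray over 7 cells = 3848  → 14.5994
row 1: Σ corner-gray over 7 cells = 3048  → 11.5642
row 2: Σ corner-gray over 7 cells = 3000  → 11.3820
row 3: Σ corner-gray over 7 cells = 3518  → 13.3473
row 4: Σ corner-gray over 7 cells = 2257  → 8.5631
row 5: Σ corner-gray over 7 cells = 2323  → 8.8135
row 6: Σ corner-gray over 7 cells = 4025  → 15.2709
row 7: Σ corner-gray over 7 cells = 3690  → 13.9999
row 8: Σ corner-gray over 7 cells = 3473  → 13.1766
row 9: Σ corner-gray over 7 cells = 4172  → 15.8286
row 10: Σ corner-gray over 7 cells = 4465  → 16.9403
row 11: Σ corner-gray over 7 cells = 4150  → 15.7452
Σ rows: total corner-gray = 41969  → 159.2309 mm³


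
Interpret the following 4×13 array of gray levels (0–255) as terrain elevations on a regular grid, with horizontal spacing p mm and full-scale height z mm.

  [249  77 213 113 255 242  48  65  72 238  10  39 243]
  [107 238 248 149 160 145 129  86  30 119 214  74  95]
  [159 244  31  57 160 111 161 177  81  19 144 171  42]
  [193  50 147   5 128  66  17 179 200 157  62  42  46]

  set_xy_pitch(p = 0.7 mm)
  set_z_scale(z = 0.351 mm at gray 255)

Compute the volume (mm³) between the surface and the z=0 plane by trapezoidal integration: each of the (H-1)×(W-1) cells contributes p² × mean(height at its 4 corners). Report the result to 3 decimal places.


3.065

height_mm = gray/255 × 0.351; cell vol = 0.7² × mean(4 corners)
unit = 0.7² × 0.351 / (4×255) = 0.000168618 mm³ per gray-sum
row 0: Σ corner-gray over 12 cells = 6622  → 1.1166
row 1: Σ corner-gray over 12 cells = 6299  → 1.0621
row 2: Σ corner-gray over 12 cells = 5258  → 0.8866
Σ rows: total corner-gray = 18179  → 3.0653 mm³


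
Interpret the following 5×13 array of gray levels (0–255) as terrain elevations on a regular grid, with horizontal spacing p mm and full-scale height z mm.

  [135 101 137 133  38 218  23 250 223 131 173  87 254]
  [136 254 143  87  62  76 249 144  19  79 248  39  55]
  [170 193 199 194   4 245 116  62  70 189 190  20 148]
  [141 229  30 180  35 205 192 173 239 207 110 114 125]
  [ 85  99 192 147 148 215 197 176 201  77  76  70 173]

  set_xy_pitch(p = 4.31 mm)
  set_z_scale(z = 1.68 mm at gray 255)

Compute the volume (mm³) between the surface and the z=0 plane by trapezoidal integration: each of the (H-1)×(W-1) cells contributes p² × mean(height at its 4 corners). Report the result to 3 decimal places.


820.124

height_mm = gray/255 × 1.68; cell vol = 4.31² × mean(4 corners)
unit = 4.31² × 1.68 / (4×255) = 0.0305959 mm³ per gray-sum
row 0: Σ corner-gray over 12 cells = 6408  → 196.0587
row 1: Σ corner-gray over 12 cells = 6273  → 191.9283
row 2: Σ corner-gray over 12 cells = 6976  → 213.4372
row 3: Σ corner-gray over 12 cells = 7148  → 218.6997
Σ rows: total corner-gray = 26805  → 820.1239 mm³


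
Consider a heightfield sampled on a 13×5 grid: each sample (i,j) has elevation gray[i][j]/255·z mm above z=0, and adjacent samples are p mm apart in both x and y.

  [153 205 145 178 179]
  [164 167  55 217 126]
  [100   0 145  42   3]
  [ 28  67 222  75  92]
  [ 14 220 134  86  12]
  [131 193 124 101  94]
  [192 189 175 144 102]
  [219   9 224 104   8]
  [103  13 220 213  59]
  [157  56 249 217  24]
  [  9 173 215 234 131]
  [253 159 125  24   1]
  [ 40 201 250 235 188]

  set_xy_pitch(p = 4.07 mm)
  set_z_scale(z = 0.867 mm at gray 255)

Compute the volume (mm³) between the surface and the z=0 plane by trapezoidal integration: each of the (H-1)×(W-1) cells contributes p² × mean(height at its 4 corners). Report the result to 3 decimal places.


357.580

height_mm = gray/255 × 0.867; cell vol = 4.07² × mean(4 corners)
unit = 4.07² × 0.867 / (4×255) = 0.0140802 mm³ per gray-sum
row 0: Σ corner-gray over 4 cells = 2556  → 35.9889
row 1: Σ corner-gray over 4 cells = 1645  → 23.1619
row 2: Σ corner-gray over 4 cells = 1325  → 18.6562
row 3: Σ corner-gray over 4 cells = 1754  → 24.6966
row 4: Σ corner-gray over 4 cells = 1967  → 27.6957
row 5: Σ corner-gray over 4 cells = 2371  → 33.3841
row 6: Σ corner-gray over 4 cells = 2211  → 31.1312
row 7: Σ corner-gray over 4 cells = 1955  → 27.5267
row 8: Σ corner-gray over 4 cells = 2279  → 32.0887
row 9: Σ corner-gray over 4 cells = 2609  → 36.7352
row 10: Σ corner-gray over 4 cells = 2254  → 31.7367
row 11: Σ corner-gray over 4 cells = 2470  → 34.7780
Σ rows: total corner-gray = 25396  → 357.5799 mm³
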